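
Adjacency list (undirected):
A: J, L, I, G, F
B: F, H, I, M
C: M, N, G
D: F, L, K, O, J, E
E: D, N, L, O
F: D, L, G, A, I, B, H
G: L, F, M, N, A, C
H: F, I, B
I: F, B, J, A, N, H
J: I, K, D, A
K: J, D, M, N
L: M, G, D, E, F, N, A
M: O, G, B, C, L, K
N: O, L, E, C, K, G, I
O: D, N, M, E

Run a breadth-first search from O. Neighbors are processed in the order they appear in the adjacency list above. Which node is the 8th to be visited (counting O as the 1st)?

Visit O; enqueue D, N, M, E → queue [D, N, M, E]
Visit D; enqueue F, L, K, J → queue [N, M, E, F, L, K, J]
Visit N; enqueue C, G, I → queue [M, E, F, L, K, J, C, G, I]
Visit M; enqueue B → queue [E, F, L, K, J, C, G, I, B]
Visit E → queue [F, L, K, J, C, G, I, B]
Visit F; enqueue A, H → queue [L, K, J, C, G, I, B, A, H]
Visit L → queue [K, J, C, G, I, B, A, H]
Visit K → queue [J, C, G, I, B, A, H]
Visit J → queue [C, G, I, B, A, H]
Visit C → queue [G, I, B, A, H]
Visit G → queue [I, B, A, H]
Visit I → queue [B, A, H]
Visit B → queue [A, H]
Visit A → queue [H]
Visit H → queue []

Visit order: O, D, N, M, E, F, L, K, J, C, G, I, B, A, H

K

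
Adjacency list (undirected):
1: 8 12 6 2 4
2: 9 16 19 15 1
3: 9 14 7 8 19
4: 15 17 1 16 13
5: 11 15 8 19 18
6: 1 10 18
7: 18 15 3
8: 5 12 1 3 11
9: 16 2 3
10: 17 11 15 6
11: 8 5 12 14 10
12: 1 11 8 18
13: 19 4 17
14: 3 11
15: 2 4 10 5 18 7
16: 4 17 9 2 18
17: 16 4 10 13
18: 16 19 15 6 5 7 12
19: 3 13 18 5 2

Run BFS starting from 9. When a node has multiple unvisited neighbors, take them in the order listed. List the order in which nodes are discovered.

Visit 9; enqueue 16, 2, 3 → queue [16, 2, 3]
Visit 16; enqueue 4, 17, 18 → queue [2, 3, 4, 17, 18]
Visit 2; enqueue 19, 15, 1 → queue [3, 4, 17, 18, 19, 15, 1]
Visit 3; enqueue 14, 7, 8 → queue [4, 17, 18, 19, 15, 1, 14, 7, 8]
Visit 4; enqueue 13 → queue [17, 18, 19, 15, 1, 14, 7, 8, 13]
Visit 17; enqueue 10 → queue [18, 19, 15, 1, 14, 7, 8, 13, 10]
Visit 18; enqueue 6, 5, 12 → queue [19, 15, 1, 14, 7, 8, 13, 10, 6, 5, 12]
Visit 19 → queue [15, 1, 14, 7, 8, 13, 10, 6, 5, 12]
Visit 15 → queue [1, 14, 7, 8, 13, 10, 6, 5, 12]
Visit 1 → queue [14, 7, 8, 13, 10, 6, 5, 12]
Visit 14; enqueue 11 → queue [7, 8, 13, 10, 6, 5, 12, 11]
Visit 7 → queue [8, 13, 10, 6, 5, 12, 11]
Visit 8 → queue [13, 10, 6, 5, 12, 11]
Visit 13 → queue [10, 6, 5, 12, 11]
Visit 10 → queue [6, 5, 12, 11]
Visit 6 → queue [5, 12, 11]
Visit 5 → queue [12, 11]
Visit 12 → queue [11]
Visit 11 → queue []

9, 16, 2, 3, 4, 17, 18, 19, 15, 1, 14, 7, 8, 13, 10, 6, 5, 12, 11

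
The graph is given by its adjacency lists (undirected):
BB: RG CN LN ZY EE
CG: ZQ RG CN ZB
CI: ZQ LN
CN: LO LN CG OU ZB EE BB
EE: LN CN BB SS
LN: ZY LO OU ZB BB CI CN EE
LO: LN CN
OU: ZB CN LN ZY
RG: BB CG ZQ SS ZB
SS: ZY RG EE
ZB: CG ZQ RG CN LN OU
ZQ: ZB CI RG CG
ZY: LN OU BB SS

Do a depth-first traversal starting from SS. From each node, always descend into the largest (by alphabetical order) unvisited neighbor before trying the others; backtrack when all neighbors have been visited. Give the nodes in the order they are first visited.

Visit SS
SS → ZY
ZY → OU
OU → ZB
ZB → ZQ
ZQ → RG
RG → CG
CG → CN
CN → LO
LO → LN
LN → EE
EE → BB
LN → CI

SS → ZY → OU → ZB → ZQ → RG → CG → CN → LO → LN → EE → BB → CI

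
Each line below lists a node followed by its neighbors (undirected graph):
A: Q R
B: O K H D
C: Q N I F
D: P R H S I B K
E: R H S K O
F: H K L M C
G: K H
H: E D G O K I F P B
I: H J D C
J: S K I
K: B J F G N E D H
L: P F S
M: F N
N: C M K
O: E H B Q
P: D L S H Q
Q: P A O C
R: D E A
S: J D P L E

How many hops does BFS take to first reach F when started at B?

2

Level 0: B
Level 1: D, H, K, O
Level 2: E, F, G, I, J, N, P, Q, R, S
Level 3: A, C, L, M
F first appears at level 2.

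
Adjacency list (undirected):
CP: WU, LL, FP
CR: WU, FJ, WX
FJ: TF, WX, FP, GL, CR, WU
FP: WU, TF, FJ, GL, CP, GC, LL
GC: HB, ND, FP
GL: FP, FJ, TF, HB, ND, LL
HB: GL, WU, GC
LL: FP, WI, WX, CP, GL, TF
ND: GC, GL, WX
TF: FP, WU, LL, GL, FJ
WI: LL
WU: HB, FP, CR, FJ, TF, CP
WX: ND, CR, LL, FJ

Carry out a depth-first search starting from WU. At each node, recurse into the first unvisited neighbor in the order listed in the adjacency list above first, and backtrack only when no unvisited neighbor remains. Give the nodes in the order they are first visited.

Visit WU
WU → HB
HB → GL
GL → FP
FP → TF
TF → LL
LL → WI
LL → WX
WX → ND
ND → GC
WX → CR
CR → FJ
LL → CP

WU HB GL FP TF LL WI WX ND GC CR FJ CP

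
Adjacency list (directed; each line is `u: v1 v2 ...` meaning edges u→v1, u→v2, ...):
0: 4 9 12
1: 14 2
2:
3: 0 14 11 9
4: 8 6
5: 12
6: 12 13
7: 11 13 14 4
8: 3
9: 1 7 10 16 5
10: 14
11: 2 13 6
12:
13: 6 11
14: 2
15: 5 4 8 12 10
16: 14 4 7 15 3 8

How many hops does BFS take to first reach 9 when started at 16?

Level 0: 16
Level 1: 3, 4, 7, 8, 14, 15
Level 2: 0, 2, 5, 6, 9, 10, 11, 12, 13
Level 3: 1
9 first appears at level 2.

2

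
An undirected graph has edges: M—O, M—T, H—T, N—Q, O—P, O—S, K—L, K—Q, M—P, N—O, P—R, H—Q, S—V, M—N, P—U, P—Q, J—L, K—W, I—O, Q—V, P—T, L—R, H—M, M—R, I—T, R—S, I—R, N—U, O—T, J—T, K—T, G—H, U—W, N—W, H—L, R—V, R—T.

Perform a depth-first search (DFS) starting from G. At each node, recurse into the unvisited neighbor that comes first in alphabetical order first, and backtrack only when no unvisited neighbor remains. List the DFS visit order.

G → H → L → J → T → I → O → M → N → Q → K → W → U → P → R → S → V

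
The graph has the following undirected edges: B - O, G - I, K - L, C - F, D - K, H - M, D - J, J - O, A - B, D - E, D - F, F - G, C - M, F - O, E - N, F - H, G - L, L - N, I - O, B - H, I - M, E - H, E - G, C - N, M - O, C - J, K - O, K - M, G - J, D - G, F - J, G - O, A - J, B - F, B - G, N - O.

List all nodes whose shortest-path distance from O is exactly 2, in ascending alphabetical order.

A, C, D, E, H, L

Level 0: O
Level 1: B, F, G, I, J, K, M, N
Level 2: A, C, D, E, H, L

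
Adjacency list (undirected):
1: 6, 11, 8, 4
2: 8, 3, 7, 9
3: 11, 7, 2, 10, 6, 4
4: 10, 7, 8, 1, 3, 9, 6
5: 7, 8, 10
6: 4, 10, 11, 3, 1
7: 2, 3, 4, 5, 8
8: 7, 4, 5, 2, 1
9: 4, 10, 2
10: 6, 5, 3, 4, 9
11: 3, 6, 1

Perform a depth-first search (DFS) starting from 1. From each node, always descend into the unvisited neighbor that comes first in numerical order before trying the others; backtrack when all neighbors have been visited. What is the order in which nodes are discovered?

1 → 4 → 3 → 2 → 7 → 5 → 8 → 10 → 6 → 11 → 9

Visit 1
1 → 4
4 → 3
3 → 2
2 → 7
7 → 5
5 → 8
5 → 10
10 → 6
6 → 11
10 → 9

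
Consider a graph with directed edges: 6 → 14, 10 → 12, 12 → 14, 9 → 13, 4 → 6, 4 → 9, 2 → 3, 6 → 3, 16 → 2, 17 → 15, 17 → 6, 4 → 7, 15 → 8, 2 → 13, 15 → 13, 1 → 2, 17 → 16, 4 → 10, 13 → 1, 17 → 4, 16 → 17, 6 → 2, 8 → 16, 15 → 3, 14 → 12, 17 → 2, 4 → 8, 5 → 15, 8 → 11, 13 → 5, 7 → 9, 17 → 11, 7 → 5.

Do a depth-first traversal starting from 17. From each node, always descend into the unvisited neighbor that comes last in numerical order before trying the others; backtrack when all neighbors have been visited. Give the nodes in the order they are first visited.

Visit 17
17 → 16
16 → 2
2 → 13
13 → 5
5 → 15
15 → 8
8 → 11
15 → 3
13 → 1
17 → 6
6 → 14
14 → 12
17 → 4
4 → 10
4 → 9
4 → 7

17 → 16 → 2 → 13 → 5 → 15 → 8 → 11 → 3 → 1 → 6 → 14 → 12 → 4 → 10 → 9 → 7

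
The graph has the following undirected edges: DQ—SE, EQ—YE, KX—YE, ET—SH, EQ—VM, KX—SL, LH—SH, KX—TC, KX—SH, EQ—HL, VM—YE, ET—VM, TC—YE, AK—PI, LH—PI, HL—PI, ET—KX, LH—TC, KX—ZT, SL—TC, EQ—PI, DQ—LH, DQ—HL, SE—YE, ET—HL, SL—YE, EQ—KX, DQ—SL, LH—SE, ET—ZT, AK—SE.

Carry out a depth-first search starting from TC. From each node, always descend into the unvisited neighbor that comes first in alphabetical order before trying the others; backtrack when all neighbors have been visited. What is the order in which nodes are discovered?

TC, KX, EQ, HL, DQ, LH, PI, AK, SE, YE, SL, VM, ET, SH, ZT

Visit TC
TC → KX
KX → EQ
EQ → HL
HL → DQ
DQ → LH
LH → PI
PI → AK
AK → SE
SE → YE
YE → SL
YE → VM
VM → ET
ET → SH
ET → ZT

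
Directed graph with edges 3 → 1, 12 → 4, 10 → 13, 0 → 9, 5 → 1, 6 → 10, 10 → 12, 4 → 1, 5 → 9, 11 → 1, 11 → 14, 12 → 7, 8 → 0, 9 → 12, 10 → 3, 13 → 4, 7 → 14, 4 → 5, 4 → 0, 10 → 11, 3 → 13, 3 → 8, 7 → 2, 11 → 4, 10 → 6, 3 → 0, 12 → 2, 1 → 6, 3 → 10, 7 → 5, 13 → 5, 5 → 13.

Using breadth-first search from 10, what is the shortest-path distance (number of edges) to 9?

3

Level 0: 10
Level 1: 3, 6, 11, 12, 13
Level 2: 0, 1, 2, 4, 5, 7, 8, 14
Level 3: 9
9 first appears at level 3.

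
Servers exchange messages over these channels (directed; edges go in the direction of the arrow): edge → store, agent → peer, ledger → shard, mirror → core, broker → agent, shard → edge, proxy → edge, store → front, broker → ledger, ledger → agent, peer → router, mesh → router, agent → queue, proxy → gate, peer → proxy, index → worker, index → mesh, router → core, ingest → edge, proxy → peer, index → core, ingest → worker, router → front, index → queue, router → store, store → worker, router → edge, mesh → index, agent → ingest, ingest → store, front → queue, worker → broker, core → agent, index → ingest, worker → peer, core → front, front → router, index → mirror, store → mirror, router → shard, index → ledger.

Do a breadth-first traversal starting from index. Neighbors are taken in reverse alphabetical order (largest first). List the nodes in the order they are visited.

index, worker, queue, mirror, mesh, ledger, ingest, core, peer, broker, router, shard, agent, store, edge, front, proxy, gate

Visit index; enqueue worker, queue, mirror, mesh, ledger, ingest, core → queue [worker, queue, mirror, mesh, ledger, ingest, core]
Visit worker; enqueue peer, broker → queue [queue, mirror, mesh, ledger, ingest, core, peer, broker]
Visit queue → queue [mirror, mesh, ledger, ingest, core, peer, broker]
Visit mirror → queue [mesh, ledger, ingest, core, peer, broker]
Visit mesh; enqueue router → queue [ledger, ingest, core, peer, broker, router]
Visit ledger; enqueue shard, agent → queue [ingest, core, peer, broker, router, shard, agent]
Visit ingest; enqueue store, edge → queue [core, peer, broker, router, shard, agent, store, edge]
Visit core; enqueue front → queue [peer, broker, router, shard, agent, store, edge, front]
Visit peer; enqueue proxy → queue [broker, router, shard, agent, store, edge, front, proxy]
Visit broker → queue [router, shard, agent, store, edge, front, proxy]
Visit router → queue [shard, agent, store, edge, front, proxy]
Visit shard → queue [agent, store, edge, front, proxy]
Visit agent → queue [store, edge, front, proxy]
Visit store → queue [edge, front, proxy]
Visit edge → queue [front, proxy]
Visit front → queue [proxy]
Visit proxy; enqueue gate → queue [gate]
Visit gate → queue []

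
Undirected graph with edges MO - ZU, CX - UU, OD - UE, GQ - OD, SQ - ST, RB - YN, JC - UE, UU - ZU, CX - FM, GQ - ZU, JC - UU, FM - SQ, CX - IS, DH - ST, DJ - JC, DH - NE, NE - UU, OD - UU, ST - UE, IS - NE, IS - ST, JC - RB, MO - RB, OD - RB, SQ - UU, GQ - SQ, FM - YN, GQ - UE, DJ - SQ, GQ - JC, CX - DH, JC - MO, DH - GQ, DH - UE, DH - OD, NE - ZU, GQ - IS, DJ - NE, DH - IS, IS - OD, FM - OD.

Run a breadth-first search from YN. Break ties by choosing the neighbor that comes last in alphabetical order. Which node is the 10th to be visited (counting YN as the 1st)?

UE

Visit YN; enqueue RB, FM → queue [RB, FM]
Visit RB; enqueue OD, MO, JC → queue [FM, OD, MO, JC]
Visit FM; enqueue SQ, CX → queue [OD, MO, JC, SQ, CX]
Visit OD; enqueue UU, UE, IS, GQ, DH → queue [MO, JC, SQ, CX, UU, UE, IS, GQ, DH]
Visit MO; enqueue ZU → queue [JC, SQ, CX, UU, UE, IS, GQ, DH, ZU]
Visit JC; enqueue DJ → queue [SQ, CX, UU, UE, IS, GQ, DH, ZU, DJ]
Visit SQ; enqueue ST → queue [CX, UU, UE, IS, GQ, DH, ZU, DJ, ST]
Visit CX → queue [UU, UE, IS, GQ, DH, ZU, DJ, ST]
Visit UU; enqueue NE → queue [UE, IS, GQ, DH, ZU, DJ, ST, NE]
Visit UE → queue [IS, GQ, DH, ZU, DJ, ST, NE]
Visit IS → queue [GQ, DH, ZU, DJ, ST, NE]
Visit GQ → queue [DH, ZU, DJ, ST, NE]
Visit DH → queue [ZU, DJ, ST, NE]
Visit ZU → queue [DJ, ST, NE]
Visit DJ → queue [ST, NE]
Visit ST → queue [NE]
Visit NE → queue []

Visit order: YN, RB, FM, OD, MO, JC, SQ, CX, UU, UE, IS, GQ, DH, ZU, DJ, ST, NE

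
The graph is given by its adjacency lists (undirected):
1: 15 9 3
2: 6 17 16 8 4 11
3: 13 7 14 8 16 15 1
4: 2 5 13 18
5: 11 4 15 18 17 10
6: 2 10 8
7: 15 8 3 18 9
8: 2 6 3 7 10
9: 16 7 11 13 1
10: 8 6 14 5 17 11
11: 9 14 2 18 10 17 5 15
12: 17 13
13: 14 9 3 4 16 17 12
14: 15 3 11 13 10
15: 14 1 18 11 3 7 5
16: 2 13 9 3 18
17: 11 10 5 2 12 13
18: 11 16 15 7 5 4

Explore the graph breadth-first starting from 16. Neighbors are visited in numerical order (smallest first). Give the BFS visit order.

16 → 2 → 3 → 9 → 13 → 18 → 4 → 6 → 8 → 11 → 17 → 1 → 7 → 14 → 15 → 12 → 5 → 10

Visit 16; enqueue 2, 3, 9, 13, 18 → queue [2, 3, 9, 13, 18]
Visit 2; enqueue 4, 6, 8, 11, 17 → queue [3, 9, 13, 18, 4, 6, 8, 11, 17]
Visit 3; enqueue 1, 7, 14, 15 → queue [9, 13, 18, 4, 6, 8, 11, 17, 1, 7, 14, 15]
Visit 9 → queue [13, 18, 4, 6, 8, 11, 17, 1, 7, 14, 15]
Visit 13; enqueue 12 → queue [18, 4, 6, 8, 11, 17, 1, 7, 14, 15, 12]
Visit 18; enqueue 5 → queue [4, 6, 8, 11, 17, 1, 7, 14, 15, 12, 5]
Visit 4 → queue [6, 8, 11, 17, 1, 7, 14, 15, 12, 5]
Visit 6; enqueue 10 → queue [8, 11, 17, 1, 7, 14, 15, 12, 5, 10]
Visit 8 → queue [11, 17, 1, 7, 14, 15, 12, 5, 10]
Visit 11 → queue [17, 1, 7, 14, 15, 12, 5, 10]
Visit 17 → queue [1, 7, 14, 15, 12, 5, 10]
Visit 1 → queue [7, 14, 15, 12, 5, 10]
Visit 7 → queue [14, 15, 12, 5, 10]
Visit 14 → queue [15, 12, 5, 10]
Visit 15 → queue [12, 5, 10]
Visit 12 → queue [5, 10]
Visit 5 → queue [10]
Visit 10 → queue []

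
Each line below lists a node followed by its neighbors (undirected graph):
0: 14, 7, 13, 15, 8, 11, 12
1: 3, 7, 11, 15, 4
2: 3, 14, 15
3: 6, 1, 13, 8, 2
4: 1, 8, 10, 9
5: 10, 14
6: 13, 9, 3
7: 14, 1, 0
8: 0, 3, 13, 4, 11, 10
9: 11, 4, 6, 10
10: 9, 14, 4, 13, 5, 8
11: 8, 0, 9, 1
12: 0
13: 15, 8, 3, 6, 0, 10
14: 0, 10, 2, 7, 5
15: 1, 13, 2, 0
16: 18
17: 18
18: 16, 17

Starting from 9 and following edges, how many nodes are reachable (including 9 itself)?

16

BFS from 9 visits: 9, 4, 6, 10, 11, 1, 8, 3, 13, 5, 14, 0, 7, 15, 2, 12
Reachable nodes: 16 of 19 total.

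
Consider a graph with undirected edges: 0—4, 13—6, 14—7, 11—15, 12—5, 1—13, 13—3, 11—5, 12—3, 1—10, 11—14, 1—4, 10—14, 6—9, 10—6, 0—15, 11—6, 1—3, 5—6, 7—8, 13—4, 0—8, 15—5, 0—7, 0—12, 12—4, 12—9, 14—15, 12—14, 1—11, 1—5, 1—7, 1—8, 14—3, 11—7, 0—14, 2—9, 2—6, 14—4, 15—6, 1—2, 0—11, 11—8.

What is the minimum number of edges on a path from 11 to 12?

2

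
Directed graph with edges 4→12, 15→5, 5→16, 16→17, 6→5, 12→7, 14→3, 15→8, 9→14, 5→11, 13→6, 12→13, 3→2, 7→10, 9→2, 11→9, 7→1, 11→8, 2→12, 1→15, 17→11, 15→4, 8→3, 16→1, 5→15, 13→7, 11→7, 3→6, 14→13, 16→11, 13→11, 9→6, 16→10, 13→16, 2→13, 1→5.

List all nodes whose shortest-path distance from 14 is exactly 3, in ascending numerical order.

1, 5, 8, 9, 10, 12, 17

Level 0: 14
Level 1: 3, 13
Level 2: 2, 6, 7, 11, 16
Level 3: 1, 5, 8, 9, 10, 12, 17
Level 4: 15
Level 5: 4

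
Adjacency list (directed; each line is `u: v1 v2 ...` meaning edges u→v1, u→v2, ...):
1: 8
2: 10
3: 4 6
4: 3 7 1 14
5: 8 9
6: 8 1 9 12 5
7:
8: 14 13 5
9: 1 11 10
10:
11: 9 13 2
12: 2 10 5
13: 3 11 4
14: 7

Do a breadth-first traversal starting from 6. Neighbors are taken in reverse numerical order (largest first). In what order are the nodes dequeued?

Visit 6; enqueue 12, 9, 8, 5, 1 → queue [12, 9, 8, 5, 1]
Visit 12; enqueue 10, 2 → queue [9, 8, 5, 1, 10, 2]
Visit 9; enqueue 11 → queue [8, 5, 1, 10, 2, 11]
Visit 8; enqueue 14, 13 → queue [5, 1, 10, 2, 11, 14, 13]
Visit 5 → queue [1, 10, 2, 11, 14, 13]
Visit 1 → queue [10, 2, 11, 14, 13]
Visit 10 → queue [2, 11, 14, 13]
Visit 2 → queue [11, 14, 13]
Visit 11 → queue [14, 13]
Visit 14; enqueue 7 → queue [13, 7]
Visit 13; enqueue 4, 3 → queue [7, 4, 3]
Visit 7 → queue [4, 3]
Visit 4 → queue [3]
Visit 3 → queue []

6 → 12 → 9 → 8 → 5 → 1 → 10 → 2 → 11 → 14 → 13 → 7 → 4 → 3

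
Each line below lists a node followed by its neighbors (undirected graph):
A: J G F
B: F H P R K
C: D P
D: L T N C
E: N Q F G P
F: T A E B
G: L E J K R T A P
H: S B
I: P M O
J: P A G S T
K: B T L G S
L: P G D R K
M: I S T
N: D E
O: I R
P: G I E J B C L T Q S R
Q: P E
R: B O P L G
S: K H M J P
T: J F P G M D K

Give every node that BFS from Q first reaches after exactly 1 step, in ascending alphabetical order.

E, P

Level 0: Q
Level 1: E, P
Level 2: B, C, F, G, I, J, L, N, R, S, T
Level 3: A, D, H, K, M, O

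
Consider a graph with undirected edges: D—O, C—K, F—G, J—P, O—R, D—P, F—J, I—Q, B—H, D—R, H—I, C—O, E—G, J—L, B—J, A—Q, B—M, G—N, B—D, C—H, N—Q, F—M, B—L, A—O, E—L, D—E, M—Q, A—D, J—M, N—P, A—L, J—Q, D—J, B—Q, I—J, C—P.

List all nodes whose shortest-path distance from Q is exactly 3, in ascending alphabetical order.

Level 0: Q
Level 1: A, B, I, J, M, N
Level 2: D, F, G, H, L, O, P
Level 3: C, E, R
Level 4: K

C, E, R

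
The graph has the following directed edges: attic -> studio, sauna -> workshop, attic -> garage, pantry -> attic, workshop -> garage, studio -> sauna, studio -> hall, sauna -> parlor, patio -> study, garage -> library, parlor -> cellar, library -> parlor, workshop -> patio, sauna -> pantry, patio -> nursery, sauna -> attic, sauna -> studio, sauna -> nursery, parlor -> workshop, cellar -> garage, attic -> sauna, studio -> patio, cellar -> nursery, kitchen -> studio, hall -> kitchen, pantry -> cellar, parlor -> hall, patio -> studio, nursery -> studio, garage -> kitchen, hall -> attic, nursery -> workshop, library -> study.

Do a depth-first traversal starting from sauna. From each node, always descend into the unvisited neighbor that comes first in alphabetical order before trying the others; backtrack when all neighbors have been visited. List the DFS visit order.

Visit sauna
sauna → attic
attic → garage
garage → kitchen
kitchen → studio
studio → hall
studio → patio
patio → nursery
nursery → workshop
patio → study
garage → library
library → parlor
parlor → cellar
sauna → pantry

sauna attic garage kitchen studio hall patio nursery workshop study library parlor cellar pantry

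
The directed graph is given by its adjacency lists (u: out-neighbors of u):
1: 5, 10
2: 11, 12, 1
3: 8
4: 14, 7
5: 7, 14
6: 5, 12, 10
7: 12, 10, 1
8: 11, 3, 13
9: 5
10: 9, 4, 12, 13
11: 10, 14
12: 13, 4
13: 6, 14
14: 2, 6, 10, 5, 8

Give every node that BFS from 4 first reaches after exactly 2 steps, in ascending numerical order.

Level 0: 4
Level 1: 7, 14
Level 2: 1, 2, 5, 6, 8, 10, 12
Level 3: 3, 9, 11, 13

1, 2, 5, 6, 8, 10, 12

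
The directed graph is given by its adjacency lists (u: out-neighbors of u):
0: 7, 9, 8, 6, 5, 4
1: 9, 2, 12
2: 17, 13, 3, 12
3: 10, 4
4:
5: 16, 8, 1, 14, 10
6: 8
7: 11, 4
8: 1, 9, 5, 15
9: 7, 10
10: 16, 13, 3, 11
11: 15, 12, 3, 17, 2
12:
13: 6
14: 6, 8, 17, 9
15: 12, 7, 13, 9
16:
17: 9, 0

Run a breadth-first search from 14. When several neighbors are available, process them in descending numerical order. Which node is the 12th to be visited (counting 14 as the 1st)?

Visit 14; enqueue 17, 9, 8, 6 → queue [17, 9, 8, 6]
Visit 17; enqueue 0 → queue [9, 8, 6, 0]
Visit 9; enqueue 10, 7 → queue [8, 6, 0, 10, 7]
Visit 8; enqueue 15, 5, 1 → queue [6, 0, 10, 7, 15, 5, 1]
Visit 6 → queue [0, 10, 7, 15, 5, 1]
Visit 0; enqueue 4 → queue [10, 7, 15, 5, 1, 4]
Visit 10; enqueue 16, 13, 11, 3 → queue [7, 15, 5, 1, 4, 16, 13, 11, 3]
Visit 7 → queue [15, 5, 1, 4, 16, 13, 11, 3]
Visit 15; enqueue 12 → queue [5, 1, 4, 16, 13, 11, 3, 12]
Visit 5 → queue [1, 4, 16, 13, 11, 3, 12]
Visit 1; enqueue 2 → queue [4, 16, 13, 11, 3, 12, 2]
Visit 4 → queue [16, 13, 11, 3, 12, 2]
Visit 16 → queue [13, 11, 3, 12, 2]
Visit 13 → queue [11, 3, 12, 2]
Visit 11 → queue [3, 12, 2]
Visit 3 → queue [12, 2]
Visit 12 → queue [2]
Visit 2 → queue []

Visit order: 14, 17, 9, 8, 6, 0, 10, 7, 15, 5, 1, 4, 16, 13, 11, 3, 12, 2

4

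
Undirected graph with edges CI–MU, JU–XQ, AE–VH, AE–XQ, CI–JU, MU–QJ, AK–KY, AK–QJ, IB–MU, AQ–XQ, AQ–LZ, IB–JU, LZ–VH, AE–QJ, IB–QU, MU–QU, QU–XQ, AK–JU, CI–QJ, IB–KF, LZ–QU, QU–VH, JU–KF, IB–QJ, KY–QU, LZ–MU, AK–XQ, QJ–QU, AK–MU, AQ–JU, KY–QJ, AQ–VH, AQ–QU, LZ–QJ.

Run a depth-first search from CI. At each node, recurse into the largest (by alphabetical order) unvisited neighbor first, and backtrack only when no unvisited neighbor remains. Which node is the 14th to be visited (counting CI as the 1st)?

KY

Visit CI
CI → QJ
QJ → QU
QU → XQ
XQ → JU
JU → KF
KF → IB
IB → MU
MU → LZ
LZ → VH
VH → AQ
VH → AE
MU → AK
AK → KY

Visit order: CI, QJ, QU, XQ, JU, KF, IB, MU, LZ, VH, AQ, AE, AK, KY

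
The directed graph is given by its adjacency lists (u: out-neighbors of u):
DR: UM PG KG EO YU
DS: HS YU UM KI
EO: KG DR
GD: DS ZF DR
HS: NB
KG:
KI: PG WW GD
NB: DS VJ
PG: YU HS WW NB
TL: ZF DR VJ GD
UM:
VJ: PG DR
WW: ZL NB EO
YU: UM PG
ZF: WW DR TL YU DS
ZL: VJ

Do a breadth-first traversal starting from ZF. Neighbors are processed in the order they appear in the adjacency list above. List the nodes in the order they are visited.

ZF -> WW -> DR -> TL -> YU -> DS -> ZL -> NB -> EO -> UM -> PG -> KG -> VJ -> GD -> HS -> KI

Visit ZF; enqueue WW, DR, TL, YU, DS → queue [WW, DR, TL, YU, DS]
Visit WW; enqueue ZL, NB, EO → queue [DR, TL, YU, DS, ZL, NB, EO]
Visit DR; enqueue UM, PG, KG → queue [TL, YU, DS, ZL, NB, EO, UM, PG, KG]
Visit TL; enqueue VJ, GD → queue [YU, DS, ZL, NB, EO, UM, PG, KG, VJ, GD]
Visit YU → queue [DS, ZL, NB, EO, UM, PG, KG, VJ, GD]
Visit DS; enqueue HS, KI → queue [ZL, NB, EO, UM, PG, KG, VJ, GD, HS, KI]
Visit ZL → queue [NB, EO, UM, PG, KG, VJ, GD, HS, KI]
Visit NB → queue [EO, UM, PG, KG, VJ, GD, HS, KI]
Visit EO → queue [UM, PG, KG, VJ, GD, HS, KI]
Visit UM → queue [PG, KG, VJ, GD, HS, KI]
Visit PG → queue [KG, VJ, GD, HS, KI]
Visit KG → queue [VJ, GD, HS, KI]
Visit VJ → queue [GD, HS, KI]
Visit GD → queue [HS, KI]
Visit HS → queue [KI]
Visit KI → queue []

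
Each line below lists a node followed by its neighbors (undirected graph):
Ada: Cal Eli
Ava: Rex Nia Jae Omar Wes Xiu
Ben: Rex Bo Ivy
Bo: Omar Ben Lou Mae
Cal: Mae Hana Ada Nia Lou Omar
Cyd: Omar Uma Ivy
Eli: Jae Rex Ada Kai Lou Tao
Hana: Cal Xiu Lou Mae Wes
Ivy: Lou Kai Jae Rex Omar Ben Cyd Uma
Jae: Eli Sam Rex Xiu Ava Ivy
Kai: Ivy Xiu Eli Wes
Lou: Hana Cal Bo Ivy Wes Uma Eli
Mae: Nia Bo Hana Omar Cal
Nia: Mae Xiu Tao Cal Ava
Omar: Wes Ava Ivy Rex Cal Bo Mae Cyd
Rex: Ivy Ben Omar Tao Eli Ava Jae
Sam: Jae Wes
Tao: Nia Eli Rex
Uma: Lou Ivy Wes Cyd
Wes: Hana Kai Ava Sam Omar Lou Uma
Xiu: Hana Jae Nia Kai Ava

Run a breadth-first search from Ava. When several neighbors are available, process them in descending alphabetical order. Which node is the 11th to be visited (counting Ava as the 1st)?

Sam

Visit Ava; enqueue Xiu, Wes, Rex, Omar, Nia, Jae → queue [Xiu, Wes, Rex, Omar, Nia, Jae]
Visit Xiu; enqueue Kai, Hana → queue [Wes, Rex, Omar, Nia, Jae, Kai, Hana]
Visit Wes; enqueue Uma, Sam, Lou → queue [Rex, Omar, Nia, Jae, Kai, Hana, Uma, Sam, Lou]
Visit Rex; enqueue Tao, Ivy, Eli, Ben → queue [Omar, Nia, Jae, Kai, Hana, Uma, Sam, Lou, Tao, Ivy, Eli, Ben]
Visit Omar; enqueue Mae, Cyd, Cal, Bo → queue [Nia, Jae, Kai, Hana, Uma, Sam, Lou, Tao, Ivy, Eli, Ben, Mae, Cyd, Cal, Bo]
Visit Nia → queue [Jae, Kai, Hana, Uma, Sam, Lou, Tao, Ivy, Eli, Ben, Mae, Cyd, Cal, Bo]
Visit Jae → queue [Kai, Hana, Uma, Sam, Lou, Tao, Ivy, Eli, Ben, Mae, Cyd, Cal, Bo]
Visit Kai → queue [Hana, Uma, Sam, Lou, Tao, Ivy, Eli, Ben, Mae, Cyd, Cal, Bo]
Visit Hana → queue [Uma, Sam, Lou, Tao, Ivy, Eli, Ben, Mae, Cyd, Cal, Bo]
Visit Uma → queue [Sam, Lou, Tao, Ivy, Eli, Ben, Mae, Cyd, Cal, Bo]
Visit Sam → queue [Lou, Tao, Ivy, Eli, Ben, Mae, Cyd, Cal, Bo]
Visit Lou → queue [Tao, Ivy, Eli, Ben, Mae, Cyd, Cal, Bo]
Visit Tao → queue [Ivy, Eli, Ben, Mae, Cyd, Cal, Bo]
Visit Ivy → queue [Eli, Ben, Mae, Cyd, Cal, Bo]
Visit Eli; enqueue Ada → queue [Ben, Mae, Cyd, Cal, Bo, Ada]
Visit Ben → queue [Mae, Cyd, Cal, Bo, Ada]
Visit Mae → queue [Cyd, Cal, Bo, Ada]
Visit Cyd → queue [Cal, Bo, Ada]
Visit Cal → queue [Bo, Ada]
Visit Bo → queue [Ada]
Visit Ada → queue []

Visit order: Ava, Xiu, Wes, Rex, Omar, Nia, Jae, Kai, Hana, Uma, Sam, Lou, Tao, Ivy, Eli, Ben, Mae, Cyd, Cal, Bo, Ada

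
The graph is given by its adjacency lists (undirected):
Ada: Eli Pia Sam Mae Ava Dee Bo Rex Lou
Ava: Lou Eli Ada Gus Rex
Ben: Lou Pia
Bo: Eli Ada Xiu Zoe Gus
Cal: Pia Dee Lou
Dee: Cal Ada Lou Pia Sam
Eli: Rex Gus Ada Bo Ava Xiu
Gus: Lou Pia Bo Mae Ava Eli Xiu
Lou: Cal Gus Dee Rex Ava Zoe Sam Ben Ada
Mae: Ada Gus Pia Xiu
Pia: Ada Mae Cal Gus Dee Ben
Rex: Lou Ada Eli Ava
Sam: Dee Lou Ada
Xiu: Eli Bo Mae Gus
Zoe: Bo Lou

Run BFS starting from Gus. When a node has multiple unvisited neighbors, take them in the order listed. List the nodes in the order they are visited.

Gus, Lou, Pia, Bo, Mae, Ava, Eli, Xiu, Cal, Dee, Rex, Zoe, Sam, Ben, Ada

Visit Gus; enqueue Lou, Pia, Bo, Mae, Ava, Eli, Xiu → queue [Lou, Pia, Bo, Mae, Ava, Eli, Xiu]
Visit Lou; enqueue Cal, Dee, Rex, Zoe, Sam, Ben, Ada → queue [Pia, Bo, Mae, Ava, Eli, Xiu, Cal, Dee, Rex, Zoe, Sam, Ben, Ada]
Visit Pia → queue [Bo, Mae, Ava, Eli, Xiu, Cal, Dee, Rex, Zoe, Sam, Ben, Ada]
Visit Bo → queue [Mae, Ava, Eli, Xiu, Cal, Dee, Rex, Zoe, Sam, Ben, Ada]
Visit Mae → queue [Ava, Eli, Xiu, Cal, Dee, Rex, Zoe, Sam, Ben, Ada]
Visit Ava → queue [Eli, Xiu, Cal, Dee, Rex, Zoe, Sam, Ben, Ada]
Visit Eli → queue [Xiu, Cal, Dee, Rex, Zoe, Sam, Ben, Ada]
Visit Xiu → queue [Cal, Dee, Rex, Zoe, Sam, Ben, Ada]
Visit Cal → queue [Dee, Rex, Zoe, Sam, Ben, Ada]
Visit Dee → queue [Rex, Zoe, Sam, Ben, Ada]
Visit Rex → queue [Zoe, Sam, Ben, Ada]
Visit Zoe → queue [Sam, Ben, Ada]
Visit Sam → queue [Ben, Ada]
Visit Ben → queue [Ada]
Visit Ada → queue []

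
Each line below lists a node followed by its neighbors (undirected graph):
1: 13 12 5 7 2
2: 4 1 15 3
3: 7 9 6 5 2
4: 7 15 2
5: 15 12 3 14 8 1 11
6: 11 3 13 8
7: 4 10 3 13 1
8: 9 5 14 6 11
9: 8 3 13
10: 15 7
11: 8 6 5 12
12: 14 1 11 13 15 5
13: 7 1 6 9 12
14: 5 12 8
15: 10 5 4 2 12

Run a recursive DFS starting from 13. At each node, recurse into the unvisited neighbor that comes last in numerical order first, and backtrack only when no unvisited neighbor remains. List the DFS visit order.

13 -> 12 -> 15 -> 10 -> 7 -> 4 -> 2 -> 3 -> 9 -> 8 -> 14 -> 5 -> 11 -> 6 -> 1

Visit 13
13 → 12
12 → 15
15 → 10
10 → 7
7 → 4
4 → 2
2 → 3
3 → 9
9 → 8
8 → 14
14 → 5
5 → 11
11 → 6
5 → 1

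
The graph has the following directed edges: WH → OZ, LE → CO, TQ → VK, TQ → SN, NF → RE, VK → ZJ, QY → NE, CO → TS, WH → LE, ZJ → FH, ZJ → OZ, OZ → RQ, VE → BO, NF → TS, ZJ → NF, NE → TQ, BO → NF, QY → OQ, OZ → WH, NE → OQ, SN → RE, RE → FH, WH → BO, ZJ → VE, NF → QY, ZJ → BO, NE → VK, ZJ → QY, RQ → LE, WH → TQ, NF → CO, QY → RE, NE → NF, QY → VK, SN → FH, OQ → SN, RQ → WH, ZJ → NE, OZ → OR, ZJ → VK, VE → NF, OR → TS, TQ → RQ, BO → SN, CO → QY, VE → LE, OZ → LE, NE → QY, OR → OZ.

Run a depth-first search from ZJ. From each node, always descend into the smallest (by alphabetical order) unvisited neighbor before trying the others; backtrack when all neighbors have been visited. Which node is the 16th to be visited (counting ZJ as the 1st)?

Visit ZJ
ZJ → BO
BO → NF
NF → CO
CO → QY
QY → NE
NE → OQ
OQ → SN
SN → FH
SN → RE
NE → TQ
TQ → RQ
RQ → LE
RQ → WH
WH → OZ
OZ → OR
OR → TS
TQ → VK
ZJ → VE

Visit order: ZJ, BO, NF, CO, QY, NE, OQ, SN, FH, RE, TQ, RQ, LE, WH, OZ, OR, TS, VK, VE

OR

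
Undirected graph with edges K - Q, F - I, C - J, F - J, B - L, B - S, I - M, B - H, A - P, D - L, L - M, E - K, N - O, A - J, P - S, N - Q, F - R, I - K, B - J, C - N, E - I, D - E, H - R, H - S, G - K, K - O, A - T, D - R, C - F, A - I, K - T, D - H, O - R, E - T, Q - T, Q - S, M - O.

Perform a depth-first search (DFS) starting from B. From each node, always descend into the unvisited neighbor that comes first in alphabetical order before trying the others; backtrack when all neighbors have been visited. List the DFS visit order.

Visit B
B → H
H → D
D → E
E → I
I → A
A → J
J → C
C → F
F → R
R → O
O → K
K → G
K → Q
Q → N
Q → S
S → P
Q → T
O → M
M → L

B, H, D, E, I, A, J, C, F, R, O, K, G, Q, N, S, P, T, M, L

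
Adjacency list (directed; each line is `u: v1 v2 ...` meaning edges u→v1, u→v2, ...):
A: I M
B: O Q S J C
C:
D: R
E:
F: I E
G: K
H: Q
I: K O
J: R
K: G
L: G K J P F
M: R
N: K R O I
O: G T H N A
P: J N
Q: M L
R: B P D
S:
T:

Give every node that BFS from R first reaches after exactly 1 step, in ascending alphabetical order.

Level 0: R
Level 1: B, D, P
Level 2: C, J, N, O, Q, S
Level 3: A, G, H, I, K, L, M, T
Level 4: F
Level 5: E

B, D, P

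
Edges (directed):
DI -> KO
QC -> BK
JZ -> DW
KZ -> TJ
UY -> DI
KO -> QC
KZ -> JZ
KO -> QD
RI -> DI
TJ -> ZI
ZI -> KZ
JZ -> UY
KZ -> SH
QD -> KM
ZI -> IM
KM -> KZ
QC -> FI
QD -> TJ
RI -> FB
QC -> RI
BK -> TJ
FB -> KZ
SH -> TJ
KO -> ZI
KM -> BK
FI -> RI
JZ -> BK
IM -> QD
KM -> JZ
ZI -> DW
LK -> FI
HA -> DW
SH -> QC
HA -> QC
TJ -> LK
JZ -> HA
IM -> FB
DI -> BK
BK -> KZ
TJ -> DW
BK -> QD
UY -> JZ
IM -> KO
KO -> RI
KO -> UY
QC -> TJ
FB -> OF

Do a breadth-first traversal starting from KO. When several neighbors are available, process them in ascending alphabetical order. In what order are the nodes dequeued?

Visit KO; enqueue QC, QD, RI, UY, ZI → queue [QC, QD, RI, UY, ZI]
Visit QC; enqueue BK, FI, TJ → queue [QD, RI, UY, ZI, BK, FI, TJ]
Visit QD; enqueue KM → queue [RI, UY, ZI, BK, FI, TJ, KM]
Visit RI; enqueue DI, FB → queue [UY, ZI, BK, FI, TJ, KM, DI, FB]
Visit UY; enqueue JZ → queue [ZI, BK, FI, TJ, KM, DI, FB, JZ]
Visit ZI; enqueue DW, IM, KZ → queue [BK, FI, TJ, KM, DI, FB, JZ, DW, IM, KZ]
Visit BK → queue [FI, TJ, KM, DI, FB, JZ, DW, IM, KZ]
Visit FI → queue [TJ, KM, DI, FB, JZ, DW, IM, KZ]
Visit TJ; enqueue LK → queue [KM, DI, FB, JZ, DW, IM, KZ, LK]
Visit KM → queue [DI, FB, JZ, DW, IM, KZ, LK]
Visit DI → queue [FB, JZ, DW, IM, KZ, LK]
Visit FB; enqueue OF → queue [JZ, DW, IM, KZ, LK, OF]
Visit JZ; enqueue HA → queue [DW, IM, KZ, LK, OF, HA]
Visit DW → queue [IM, KZ, LK, OF, HA]
Visit IM → queue [KZ, LK, OF, HA]
Visit KZ; enqueue SH → queue [LK, OF, HA, SH]
Visit LK → queue [OF, HA, SH]
Visit OF → queue [HA, SH]
Visit HA → queue [SH]
Visit SH → queue []

KO, QC, QD, RI, UY, ZI, BK, FI, TJ, KM, DI, FB, JZ, DW, IM, KZ, LK, OF, HA, SH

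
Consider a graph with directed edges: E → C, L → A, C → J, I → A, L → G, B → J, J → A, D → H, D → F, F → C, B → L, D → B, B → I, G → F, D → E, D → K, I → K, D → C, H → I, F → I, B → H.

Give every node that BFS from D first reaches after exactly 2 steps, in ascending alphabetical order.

Level 0: D
Level 1: B, C, E, F, H, K
Level 2: I, J, L
Level 3: A, G

I, J, L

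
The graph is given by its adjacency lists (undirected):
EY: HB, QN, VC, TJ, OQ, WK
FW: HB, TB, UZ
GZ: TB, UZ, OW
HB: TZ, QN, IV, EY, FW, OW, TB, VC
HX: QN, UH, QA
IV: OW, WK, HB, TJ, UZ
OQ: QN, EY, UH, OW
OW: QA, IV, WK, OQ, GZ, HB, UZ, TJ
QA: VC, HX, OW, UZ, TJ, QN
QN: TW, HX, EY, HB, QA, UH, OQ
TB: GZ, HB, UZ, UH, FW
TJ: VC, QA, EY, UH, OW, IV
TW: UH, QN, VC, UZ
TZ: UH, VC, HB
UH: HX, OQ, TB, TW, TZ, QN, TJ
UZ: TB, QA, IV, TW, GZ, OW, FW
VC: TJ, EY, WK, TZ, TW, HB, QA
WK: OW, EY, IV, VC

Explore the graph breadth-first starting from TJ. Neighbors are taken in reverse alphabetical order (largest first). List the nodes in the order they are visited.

TJ -> VC -> UH -> QA -> OW -> IV -> EY -> WK -> TZ -> TW -> HB -> TB -> QN -> OQ -> HX -> UZ -> GZ -> FW

Visit TJ; enqueue VC, UH, QA, OW, IV, EY → queue [VC, UH, QA, OW, IV, EY]
Visit VC; enqueue WK, TZ, TW, HB → queue [UH, QA, OW, IV, EY, WK, TZ, TW, HB]
Visit UH; enqueue TB, QN, OQ, HX → queue [QA, OW, IV, EY, WK, TZ, TW, HB, TB, QN, OQ, HX]
Visit QA; enqueue UZ → queue [OW, IV, EY, WK, TZ, TW, HB, TB, QN, OQ, HX, UZ]
Visit OW; enqueue GZ → queue [IV, EY, WK, TZ, TW, HB, TB, QN, OQ, HX, UZ, GZ]
Visit IV → queue [EY, WK, TZ, TW, HB, TB, QN, OQ, HX, UZ, GZ]
Visit EY → queue [WK, TZ, TW, HB, TB, QN, OQ, HX, UZ, GZ]
Visit WK → queue [TZ, TW, HB, TB, QN, OQ, HX, UZ, GZ]
Visit TZ → queue [TW, HB, TB, QN, OQ, HX, UZ, GZ]
Visit TW → queue [HB, TB, QN, OQ, HX, UZ, GZ]
Visit HB; enqueue FW → queue [TB, QN, OQ, HX, UZ, GZ, FW]
Visit TB → queue [QN, OQ, HX, UZ, GZ, FW]
Visit QN → queue [OQ, HX, UZ, GZ, FW]
Visit OQ → queue [HX, UZ, GZ, FW]
Visit HX → queue [UZ, GZ, FW]
Visit UZ → queue [GZ, FW]
Visit GZ → queue [FW]
Visit FW → queue []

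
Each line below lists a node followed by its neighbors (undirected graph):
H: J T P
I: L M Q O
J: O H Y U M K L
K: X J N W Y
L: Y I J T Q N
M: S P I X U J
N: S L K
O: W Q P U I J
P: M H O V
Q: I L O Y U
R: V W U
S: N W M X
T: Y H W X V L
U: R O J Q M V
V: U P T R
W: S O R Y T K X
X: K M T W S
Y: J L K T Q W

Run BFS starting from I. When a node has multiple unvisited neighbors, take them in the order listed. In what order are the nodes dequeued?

Visit I; enqueue L, M, Q, O → queue [L, M, Q, O]
Visit L; enqueue Y, J, T, N → queue [M, Q, O, Y, J, T, N]
Visit M; enqueue S, P, X, U → queue [Q, O, Y, J, T, N, S, P, X, U]
Visit Q → queue [O, Y, J, T, N, S, P, X, U]
Visit O; enqueue W → queue [Y, J, T, N, S, P, X, U, W]
Visit Y; enqueue K → queue [J, T, N, S, P, X, U, W, K]
Visit J; enqueue H → queue [T, N, S, P, X, U, W, K, H]
Visit T; enqueue V → queue [N, S, P, X, U, W, K, H, V]
Visit N → queue [S, P, X, U, W, K, H, V]
Visit S → queue [P, X, U, W, K, H, V]
Visit P → queue [X, U, W, K, H, V]
Visit X → queue [U, W, K, H, V]
Visit U; enqueue R → queue [W, K, H, V, R]
Visit W → queue [K, H, V, R]
Visit K → queue [H, V, R]
Visit H → queue [V, R]
Visit V → queue [R]
Visit R → queue []

I -> L -> M -> Q -> O -> Y -> J -> T -> N -> S -> P -> X -> U -> W -> K -> H -> V -> R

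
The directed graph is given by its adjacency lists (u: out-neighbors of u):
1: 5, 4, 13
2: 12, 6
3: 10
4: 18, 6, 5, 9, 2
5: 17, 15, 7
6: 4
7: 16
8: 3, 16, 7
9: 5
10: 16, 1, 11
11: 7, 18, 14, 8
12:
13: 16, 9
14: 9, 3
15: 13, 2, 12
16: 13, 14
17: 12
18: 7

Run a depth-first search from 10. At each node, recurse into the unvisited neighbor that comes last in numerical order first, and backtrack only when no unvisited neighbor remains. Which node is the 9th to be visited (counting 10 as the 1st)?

Visit 10
10 → 16
16 → 14
14 → 9
9 → 5
5 → 17
17 → 12
5 → 15
15 → 13
15 → 2
2 → 6
6 → 4
4 → 18
18 → 7
14 → 3
10 → 11
11 → 8
10 → 1

Visit order: 10, 16, 14, 9, 5, 17, 12, 15, 13, 2, 6, 4, 18, 7, 3, 11, 8, 1

13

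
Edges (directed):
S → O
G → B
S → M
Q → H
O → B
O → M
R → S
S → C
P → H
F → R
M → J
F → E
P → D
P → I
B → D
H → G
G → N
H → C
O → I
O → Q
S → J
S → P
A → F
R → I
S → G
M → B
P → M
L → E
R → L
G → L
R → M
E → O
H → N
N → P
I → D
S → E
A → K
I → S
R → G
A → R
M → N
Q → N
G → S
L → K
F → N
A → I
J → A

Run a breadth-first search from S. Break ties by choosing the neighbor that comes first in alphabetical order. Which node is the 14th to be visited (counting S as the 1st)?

Q

Visit S; enqueue C, E, G, J, M, O, P → queue [C, E, G, J, M, O, P]
Visit C → queue [E, G, J, M, O, P]
Visit E → queue [G, J, M, O, P]
Visit G; enqueue B, L, N → queue [J, M, O, P, B, L, N]
Visit J; enqueue A → queue [M, O, P, B, L, N, A]
Visit M → queue [O, P, B, L, N, A]
Visit O; enqueue I, Q → queue [P, B, L, N, A, I, Q]
Visit P; enqueue D, H → queue [B, L, N, A, I, Q, D, H]
Visit B → queue [L, N, A, I, Q, D, H]
Visit L; enqueue K → queue [N, A, I, Q, D, H, K]
Visit N → queue [A, I, Q, D, H, K]
Visit A; enqueue F, R → queue [I, Q, D, H, K, F, R]
Visit I → queue [Q, D, H, K, F, R]
Visit Q → queue [D, H, K, F, R]
Visit D → queue [H, K, F, R]
Visit H → queue [K, F, R]
Visit K → queue [F, R]
Visit F → queue [R]
Visit R → queue []

Visit order: S, C, E, G, J, M, O, P, B, L, N, A, I, Q, D, H, K, F, R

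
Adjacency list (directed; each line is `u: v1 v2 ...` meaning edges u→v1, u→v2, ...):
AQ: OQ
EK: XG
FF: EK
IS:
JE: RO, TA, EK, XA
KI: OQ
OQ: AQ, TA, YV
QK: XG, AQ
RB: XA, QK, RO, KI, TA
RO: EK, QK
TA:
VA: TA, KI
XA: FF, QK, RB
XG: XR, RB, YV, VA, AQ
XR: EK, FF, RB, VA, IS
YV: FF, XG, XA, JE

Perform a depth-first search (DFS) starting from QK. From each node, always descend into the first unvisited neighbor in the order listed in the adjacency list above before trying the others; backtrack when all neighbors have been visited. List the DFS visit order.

Visit QK
QK → XG
XG → XR
XR → EK
XR → FF
XR → RB
RB → XA
RB → RO
RB → KI
KI → OQ
OQ → AQ
OQ → TA
OQ → YV
YV → JE
XR → VA
XR → IS

QK → XG → XR → EK → FF → RB → XA → RO → KI → OQ → AQ → TA → YV → JE → VA → IS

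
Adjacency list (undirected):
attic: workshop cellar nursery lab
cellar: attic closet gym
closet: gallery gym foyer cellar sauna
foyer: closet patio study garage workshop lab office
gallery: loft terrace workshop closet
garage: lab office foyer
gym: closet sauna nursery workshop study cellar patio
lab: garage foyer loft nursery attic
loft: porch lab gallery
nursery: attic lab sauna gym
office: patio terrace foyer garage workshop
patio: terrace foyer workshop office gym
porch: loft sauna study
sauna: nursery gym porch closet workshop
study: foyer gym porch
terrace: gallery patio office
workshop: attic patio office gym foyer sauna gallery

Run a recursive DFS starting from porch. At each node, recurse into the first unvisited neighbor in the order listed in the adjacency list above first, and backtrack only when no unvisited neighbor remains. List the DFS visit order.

Visit porch
porch → loft
loft → lab
lab → garage
garage → office
office → patio
patio → terrace
terrace → gallery
gallery → workshop
workshop → attic
attic → cellar
cellar → closet
closet → gym
gym → sauna
sauna → nursery
gym → study
study → foyer

porch → loft → lab → garage → office → patio → terrace → gallery → workshop → attic → cellar → closet → gym → sauna → nursery → study → foyer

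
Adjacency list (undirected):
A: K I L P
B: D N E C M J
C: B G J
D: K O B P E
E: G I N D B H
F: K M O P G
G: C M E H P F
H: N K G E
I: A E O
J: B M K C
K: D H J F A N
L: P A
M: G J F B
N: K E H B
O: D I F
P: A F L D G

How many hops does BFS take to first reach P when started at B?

Level 0: B
Level 1: C, D, E, J, M, N
Level 2: F, G, H, I, K, O, P
Level 3: A, L
P first appears at level 2.

2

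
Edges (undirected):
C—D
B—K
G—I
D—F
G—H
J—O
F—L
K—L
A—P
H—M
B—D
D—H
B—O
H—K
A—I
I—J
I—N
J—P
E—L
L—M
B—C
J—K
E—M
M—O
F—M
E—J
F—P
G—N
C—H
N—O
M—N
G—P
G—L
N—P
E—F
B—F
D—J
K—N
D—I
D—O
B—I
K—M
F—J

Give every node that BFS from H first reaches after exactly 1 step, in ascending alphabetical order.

Level 0: H
Level 1: C, D, G, K, M
Level 2: B, E, F, I, J, L, N, O, P
Level 3: A

C, D, G, K, M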